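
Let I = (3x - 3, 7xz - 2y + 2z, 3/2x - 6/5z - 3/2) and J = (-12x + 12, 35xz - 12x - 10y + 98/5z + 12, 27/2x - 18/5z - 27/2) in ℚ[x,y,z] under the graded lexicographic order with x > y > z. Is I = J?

Yes, the ideals are equal.

Two ideals are equal iff their reduced Gröbner bases coincide (the reduced basis is unique for a fixed ordering).
Buchberger on the first generating set:
f_1 = 3x - 3, LT = x.
f_2 = 7xz - 2y + 2z, LT = xz.
f_3 = 3/2x - 6/5z - 3/2, LT = x.

S(f_1,f_2): lcm = xz. S = 2/7y - 9/7z.
  leading term y: no divisor's leading term divides it; move 2/7y to the remainder.
  leading term z: no divisor's leading term divides it; move -9/7z to the remainder.
  remainder 2/7y - 9/7z ≠ 0; add g_4 = 2/7y - 9/7z to the basis.

S(f_1,f_3): lcm = x. S = ⅘z.
  leading term z: no divisor's leading term divides it; move ⅘z to the remainder.
  remainder ⅘z ≠ 0; add g_5 = ⅘z to the basis.

The other S-polynomials (S(f_2,f_3), S(f_1,g_4), S(f_2,g_4), S(f_3,g_4), S(f_1,g_5), S(f_2,g_5), S(f_3,g_5), S(g_4,g_5)) all reduce to 0 modulo the current basis, so we have a Gröbner basis.
Inter-reduce: drop elements whose leading term is divisible by another's, tail-reduce, and make monic.
Reduced Gröbner basis: {x - 1, y, z}.

Buchberger on the second generating set:
h_1 = -12x + 12, LT = x.
h_2 = 35xz - 12x - 10y + 98/5z + 12, LT = xz.
h_3 = 27/2x - 18/5z - 27/2, LT = x.

S(h_1,h_2): lcm = xz. S = 12/35x + 2/7y - 39/25z - 12/35.
  leading term x: subtract (-1/35)·h_1 from 12/35x + 2/7y - 39/25z - 12/35 → 2/7y - 39/25z
  leading term y: no divisor's leading term divides it; move 2/7y to the remainder.
  leading term z: no divisor's leading term divides it; move -39/25z to the remainder.
  remainder 2/7y - 39/25z ≠ 0; add k_4 = 2/7y - 39/25z to the basis.

S(h_1,h_3): lcm = x. S = 4/15z.
  leading term z: no divisor's leading term divides it; move 4/15z to the remainder.
  remainder 4/15z ≠ 0; add k_5 = 4/15z to the basis.

The other S-polynomials (S(h_2,h_3), S(h_1,k_4), S(h_2,k_4), S(h_3,k_4), S(h_1,k_5), S(h_2,k_5), S(h_3,k_5), S(k_4,k_5)) all reduce to 0 modulo the current basis, so we have a Gröbner basis.
Inter-reduce: drop elements whose leading term is divisible by another's, tail-reduce, and make monic.
Reduced Gröbner basis: {x - 1, y, z}.

The two bases agree; hence the ideals are identical.
The choice of monomial ordering does not affect the verdict — as long as both bases are computed under the same ordering, their equality decides ideal equality.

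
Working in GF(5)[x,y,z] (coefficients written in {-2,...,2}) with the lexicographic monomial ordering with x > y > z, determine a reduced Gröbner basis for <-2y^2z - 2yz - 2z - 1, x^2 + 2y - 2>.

G = {x^2 + 2y - 2, y^2z + yz + z - 2}

f_1 = -2y^2z - 2yz - 2z - 1, LT = y^2z.
f_2 = x^2 + 2y - 2, LT = x^2.

The S-polynomials (S(f_1,f_2)) all reduce to 0 modulo the current basis, so we have a Gröbner basis.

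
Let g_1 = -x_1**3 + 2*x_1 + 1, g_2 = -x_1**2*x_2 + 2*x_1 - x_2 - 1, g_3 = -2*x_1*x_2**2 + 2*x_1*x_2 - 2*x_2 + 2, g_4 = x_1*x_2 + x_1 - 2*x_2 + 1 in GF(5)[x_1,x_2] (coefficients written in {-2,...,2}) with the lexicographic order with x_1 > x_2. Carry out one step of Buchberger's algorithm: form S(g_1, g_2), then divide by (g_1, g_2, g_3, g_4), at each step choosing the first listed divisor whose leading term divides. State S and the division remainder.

S(g_1, g_2) = 2*x_1**2 + 2*x_1*x_2 - x_1 - x_2; remainder on division = 2*x_1**2 + 2*x_1 - 2*x_2 - 2.

lcm(LM(g_1), LM(g_2)) = x_1**3*x_2.
S = (lcm/LT(g_1))·g_1 − (lcm/LT(g_2))·g_2 = 2*x_1**2 + 2*x_1*x_2 - x_1 - x_2.
Reduce S modulo (g_1, g_2, g_3, g_4) in that order:
  leading term x_1**2: no divisor's leading term divides it; move 2*x_1**2 to the remainder.
  leading term x_1*x_2: subtract (2)·g_4 from 2*x_1*x_2 - x_1 - x_2 → 2*x_1 - 2*x_2 - 2
  leading term x_1: no divisor's leading term divides it; move 2*x_1 to the remainder.
  leading term x_2: no divisor's leading term divides it; move -2*x_2 to the remainder.
  leading term 1: no divisor's leading term divides it; move -2 to the remainder.
The remainder 2*x_1**2 + 2*x_1 - 2*x_2 - 2 is nonzero, so it would be added as the next basis element.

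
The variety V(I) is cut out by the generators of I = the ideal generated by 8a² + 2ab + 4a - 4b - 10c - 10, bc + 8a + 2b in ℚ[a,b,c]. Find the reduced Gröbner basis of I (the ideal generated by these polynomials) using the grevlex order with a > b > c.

G = {a² + ¼ab + ½a - ½b - 5/4c - 5/4, bc + 8a + 2b}

Buchberger's algorithm terminates because the ascending chain of leading-term ideals stabilizes.

f_1 = 8a² + 2ab + 4a - 4b - 10c - 10, LT = a².
f_2 = bc + 8a + 2b, LT = bc.

The S-polynomials (S(f_1,f_2)) all reduce to 0 modulo the current basis, so we have a Gröbner basis.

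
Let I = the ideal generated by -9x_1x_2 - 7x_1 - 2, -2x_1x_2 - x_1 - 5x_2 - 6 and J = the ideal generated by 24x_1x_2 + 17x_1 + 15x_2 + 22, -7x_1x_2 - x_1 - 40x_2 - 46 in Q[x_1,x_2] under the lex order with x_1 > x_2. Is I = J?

Two ideals are equal iff their reduced Gröbner bases coincide (the reduced basis is unique for a fixed ordering).
Buchberger on the first generating set:
f_1 = -9x_1x_2 - 7x_1 - 2, LT = x_1x_2.
f_2 = -2x_1x_2 - x_1 - 5x_2 - 6, LT = x_1x_2.

S(f_1,f_2): lcm = x_1x_2. S = \tfrac{5}{18}x_1 - \tfrac{5}{2}x_2 - \tfrac{25}{9}.
  leading term x_1: no divisor's leading term divides it; move \tfrac{5}{18}x_1 to the remainder.
  leading term x_2: no divisor's leading term divides it; move -\tfrac{5}{2}x_2 to the remainder.
  leading term 1: no divisor's leading term divides it; move -\tfrac{25}{9} to the remainder.
  remainder \tfrac{5}{18}x_1 - \tfrac{5}{2}x_2 - \tfrac{25}{9} ≠ 0; add g_3 = \tfrac{5}{18}x_1 - \tfrac{5}{2}x_2 - \tfrac{25}{9} to the basis.

S(f_1,g_3): lcm = x_1x_2. S = \tfrac{7}{9}x_1 + 9x_2^{2} + 10x_2 + \tfrac{2}{9}.
  leading term x_1: subtract (\tfrac{14}{5})·g_3 from \tfrac{7}{9}x_1 + 9x_2^{2} + 10x_2 + \tfrac{2}{9} → 9x_2^{2} + 17x_2 + 8
  leading term x_2^{2}: no divisor's leading term divides it; move 9x_2^{2} to the remainder.
  leading term x_2: no divisor's leading term divides it; move 17x_2 to the remainder.
  leading term 1: no divisor's leading term divides it; move 8 to the remainder.
  remainder 9x_2^{2} + 17x_2 + 8 ≠ 0; add g_4 = 9x_2^{2} + 17x_2 + 8 to the basis.

S(f_2,g_3): lcm = x_1x_2. S = \tfrac{1}{2}x_1 + 9x_2^{2} + \tfrac{25}{2}x_2 + 3.
  leading term x_1: subtract (\tfrac{9}{5})·g_3 from \tfrac{1}{2}x_1 + 9x_2^{2} + \tfrac{25}{2}x_2 + 3 → 9x_2^{2} + 17x_2 + 8
  leading term x_2^{2}: subtract (1)·g_4 from 9x_2^{2} + 17x_2 + 8 → 0
  remainder 0.

S(f_1,g_4): lcm = x_1x_2^{2}. S = -\tfrac{10}{9}x_1x_2 - \tfrac{8}{9}x_1 + \tfrac{2}{9}x_2.
  leading term x_1x_2: subtract (\tfrac{10}{81})·f_1 from -\tfrac{10}{9}x_1x_2 - \tfrac{8}{9}x_1 + \tfrac{2}{9}x_2 → -\tfrac{2}{81}x_1 + \tfrac{2}{9}x_2 + \tfrac{20}{81}
  leading term x_1: subtract (-\tfrac{4}{45})·g_3 from -\tfrac{2}{81}x_1 + \tfrac{2}{9}x_2 + \tfrac{20}{81} → 0
  remainder 0.

S(f_2,g_4): lcm = x_1x_2^{2}. S = -\tfrac{25}{18}x_1x_2 - \tfrac{8}{9}x_1 + \tfrac{5}{2}x_2^{2} + 3x_2.
  leading term x_1x_2: subtract (\tfrac{25}{162})·f_1 from -\tfrac{25}{18}x_1x_2 - \tfrac{8}{9}x_1 + \tfrac{5}{2}x_2^{2} + 3x_2 → \tfrac{31}{162}x_1 + \tfrac{5}{2}x_2^{2} + 3x_2 + \tfrac{25}{81}
  leading term x_1: subtract (\tfrac{31}{45})·g_3 from \tfrac{31}{162}x_1 + \tfrac{5}{2}x_2^{2} + 3x_2 + \tfrac{25}{81} → \tfrac{5}{2}x_2^{2} + \tfrac{85}{18}x_2 + \tfrac{20}{9}
  leading term x_2^{2}: subtract (\tfrac{5}{18})·g_4 from \tfrac{5}{2}x_2^{2} + \tfrac{85}{18}x_2 + \tfrac{20}{9} → 0
  remainder 0.

S(g_3,g_4): leading monomials are coprime, so the S-polynomial reduces to 0 (Buchberger's first criterion).
Every S-polynomial of the final basis reduces to 0, so we have a Gröbner basis.
Inter-reduce: drop elements whose leading term is divisible by another's, tail-reduce, and make monic.
Reduced Gröbner basis: {x_1 - 9x_2 - 10, x_2^{2} + \tfrac{17}{9}x_2 + \tfrac{8}{9}}.

Buchberger on the second generating set:
h_1 = 24x_1x_2 + 17x_1 + 15x_2 + 22, LT = x_1x_2.
h_2 = -7x_1x_2 - x_1 - 40x_2 - 46, LT = x_1x_2.

S(h_1,h_2): lcm = x_1x_2. S = \tfrac{95}{168}x_1 - \tfrac{285}{56}x_2 - \tfrac{475}{84}.
  leading term x_1: no divisor's leading term divides it; move \tfrac{95}{168}x_1 to the remainder.
  leading term x_2: no divisor's leading term divides it; move -\tfrac{285}{56}x_2 to the remainder.
  leading term 1: no divisor's leading term divides it; move -\tfrac{475}{84} to the remainder.
  remainder \tfrac{95}{168}x_1 - \tfrac{285}{56}x_2 - \tfrac{475}{84} ≠ 0; add k_3 = \tfrac{95}{168}x_1 - \tfrac{285}{56}x_2 - \tfrac{475}{84} to the basis.

S(h_1,k_3): lcm = x_1x_2. S = \tfrac{17}{24}x_1 + 9x_2^{2} + \tfrac{85}{8}x_2 + \tfrac{11}{12}.
  leading term x_1: subtract (\tfrac{119}{95})·k_3 from \tfrac{17}{24}x_1 + 9x_2^{2} + \tfrac{85}{8}x_2 + \tfrac{11}{12} → 9x_2^{2} + 17x_2 + 8
  leading term x_2^{2}: no divisor's leading term divides it; move 9x_2^{2} to the remainder.
  leading term x_2: no divisor's leading term divides it; move 17x_2 to the remainder.
  leading term 1: no divisor's leading term divides it; move 8 to the remainder.
  remainder 9x_2^{2} + 17x_2 + 8 ≠ 0; add k_4 = 9x_2^{2} + 17x_2 + 8 to the basis.

S(h_2,k_3): lcm = x_1x_2. S = \tfrac{1}{7}x_1 + 9x_2^{2} + \tfrac{110}{7}x_2 + \tfrac{46}{7}.
  leading term x_1: subtract (\tfrac{24}{95})·k_3 from \tfrac{1}{7}x_1 + 9x_2^{2} + \tfrac{110}{7}x_2 + \tfrac{46}{7} → 9x_2^{2} + 17x_2 + 8
  leading term x_2^{2}: subtract (1)·k_4 from 9x_2^{2} + 17x_2 + 8 → 0
  remainder 0.

S(h_1,k_4): lcm = x_1x_2^{2}. S = -\tfrac{85}{72}x_1x_2 - \tfrac{8}{9}x_1 + \tfrac{5}{8}x_2^{2} + \tfrac{11}{12}x_2.
  leading term x_1x_2: subtract (-\tfrac{85}{1728})·h_1 from -\tfrac{85}{72}x_1x_2 - \tfrac{8}{9}x_1 + \tfrac{5}{8}x_2^{2} + \tfrac{11}{12}x_2 → -\tfrac{91}{1728}x_1 + \tfrac{5}{8}x_2^{2} + \tfrac{953}{576}x_2 + \tfrac{935}{864}
  leading term x_1: subtract (-\tfrac{637}{6840})·k_3 from -\tfrac{91}{1728}x_1 + \tfrac{5}{8}x_2^{2} + \tfrac{953}{576}x_2 + \tfrac{935}{864} → \tfrac{5}{8}x_2^{2} + \tfrac{85}{72}x_2 + \tfrac{5}{9}
  leading term x_2^{2}: subtract (\tfrac{5}{72})·k_4 from \tfrac{5}{8}x_2^{2} + \tfrac{85}{72}x_2 + \tfrac{5}{9} → 0
  remainder 0.

S(h_2,k_4): lcm = x_1x_2^{2}. S = -\tfrac{110}{63}x_1x_2 - \tfrac{8}{9}x_1 + \tfrac{40}{7}x_2^{2} + \tfrac{46}{7}x_2.
  leading term x_1x_2: subtract (-\tfrac{55}{756})·h_1 from -\tfrac{110}{63}x_1x_2 - \tfrac{8}{9}x_1 + \tfrac{40}{7}x_2^{2} + \tfrac{46}{7}x_2 → \tfrac{263}{756}x_1 + \tfrac{40}{7}x_2^{2} + \tfrac{1931}{252}x_2 + \tfrac{605}{378}
  leading term x_1: subtract (\tfrac{526}{855})·k_3 from \tfrac{263}{756}x_1 + \tfrac{40}{7}x_2^{2} + \tfrac{1931}{252}x_2 + \tfrac{605}{378} → \tfrac{40}{7}x_2^{2} + \tfrac{680}{63}x_2 + \tfrac{320}{63}
  leading term x_2^{2}: subtract (\tfrac{40}{63})·k_4 from \tfrac{40}{7}x_2^{2} + \tfrac{680}{63}x_2 + \tfrac{320}{63} → 0
  remainder 0.

S(k_3,k_4): leading monomials are coprime, so the S-polynomial reduces to 0 (Buchberger's first criterion).
Every S-polynomial of the final basis reduces to 0, so we have a Gröbner basis.
Inter-reduce: drop elements whose leading term is divisible by another's, tail-reduce, and make monic.
Reduced Gröbner basis: {x_1 - 9x_2 - 10, x_2^{2} + \tfrac{17}{9}x_2 + \tfrac{8}{9}}.

Same reduced basis, so the two generating sets span the same ideal.
The choice of monomial ordering does not affect the verdict — as long as both bases are computed under the same ordering, their equality decides ideal equality.

Yes, the ideals are equal.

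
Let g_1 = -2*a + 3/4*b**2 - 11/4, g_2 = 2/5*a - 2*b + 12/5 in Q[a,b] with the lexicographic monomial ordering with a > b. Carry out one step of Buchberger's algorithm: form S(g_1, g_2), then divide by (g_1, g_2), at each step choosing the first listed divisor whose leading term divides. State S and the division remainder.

lcm(LM(g_1), LM(g_2)) = a.
S = (lcm/LT(g_1))·g_1 − (lcm/LT(g_2))·g_2 = -3/8*b**2 + 5*b - 37/8.
Reduce S modulo (g_1, g_2) in that order:
  leading term b**2: no divisor's leading term divides it; move -3/8*b**2 to the remainder.
  leading term b: no divisor's leading term divides it; move 5*b to the remainder.
  leading term 1: no divisor's leading term divides it; move -37/8 to the remainder.
The remainder -3/8*b**2 + 5*b - 37/8 is nonzero, so it would be added as the next basis element.
This is the inner loop of Buchberger's algorithm — each nonzero remainder becomes a new basis element.

S(g_1, g_2) = -3/8*b**2 + 5*b - 37/8; remainder on division = -3/8*b**2 + 5*b - 37/8.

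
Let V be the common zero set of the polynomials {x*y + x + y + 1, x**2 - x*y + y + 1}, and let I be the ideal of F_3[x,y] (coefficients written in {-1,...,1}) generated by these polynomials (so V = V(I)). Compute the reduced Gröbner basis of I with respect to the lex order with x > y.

Buchberger's algorithm terminates because the ascending chain of leading-term ideals stabilizes.

f_1 = x*y + x + y + 1, LT = x*y.
f_2 = x**2 - x*y + y + 1, LT = x**2.

S(f_1,f_2): lcm = x**2*y. S = x**2 + x*y**2 + x*y + x - y**2 - y.
  reduce S modulo (f_1, f_2):
  remainder y**2 - y + 1 ≠ 0; add g_3 = y**2 - y + 1 to the basis.

The other S-polynomials (S(f_1,g_3), S(f_2,g_3)) all reduce to 0 modulo the current basis, so we have a Gröbner basis.

G = {x**2 + x - y - 1, x*y + x + y + 1, y**2 - y + 1}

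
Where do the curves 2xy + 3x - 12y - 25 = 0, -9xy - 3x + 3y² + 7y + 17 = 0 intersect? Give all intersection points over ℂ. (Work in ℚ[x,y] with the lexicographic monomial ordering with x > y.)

{(-1, -2), (sqrt(9697)/84 + 619/84, 97/12 - sqrt(9697)/12), (619/84 - sqrt(9697)/84, 97/12 + sqrt(9697)/12)}

Compute a lex Gröbner basis by Buchberger's algorithm.
f_1 = 2xy + 3x - 12y - 25, LT = xy.
f_2 = -9xy - 3x + 3y² + 7y + 17, LT = xy.

S(f_1,f_2): lcm = xy. S = 7/6x + ⅓y² - 47/9y - 191/18.
  leading term x: no divisor's leading term divides it; move 7/6x to the remainder.
  leading term y²: no divisor's leading term divides it; move ⅓y² to the remainder.
  leading term y: no divisor's leading term divides it; move -47/9y to the remainder.
  leading term 1: no divisor's leading term divides it; move -191/18 to the remainder.
  remainder 7/6x + ⅓y² - 47/9y - 191/18 ≠ 0; add h_3 = 7/6x + ⅓y² - 47/9y - 191/18 to the basis.

S(f_1,h_3): lcm = xy. S = 3/2x - 2/7y³ + 94/21y² + 65/21y - 25/2.
  leading term x: subtract (9/7)·h_3 from 3/2x - 2/7y³ + 94/21y² + 65/21y - 25/2 → -2/7y³ + 85/21y² + 206/21y + 8/7
  leading term y³: no divisor's leading term divides it; move -2/7y³ to the remainder.
  leading term y²: no divisor's leading term divides it; move 85/21y² to the remainder.
  leading term y: no divisor's leading term divides it; move 206/21y to the remainder.
  leading term 1: no divisor's leading term divides it; move 8/7 to the remainder.
  remainder -2/7y³ + 85/21y² + 206/21y + 8/7 ≠ 0; add h_4 = -2/7y³ + 85/21y² + 206/21y + 8/7 to the basis.

S(f_2,h_3): lcm = xy. S = ⅓x - 2/7y³ + 29/7y² + 524/63y - 17/9.
  leading term x: subtract (2/7)·h_3 from ⅓x - 2/7y³ + 29/7y² + 524/63y - 17/9 → -2/7y³ + 85/21y² + 206/21y + 8/7
  leading term y³: subtract (1)·h_4 from -2/7y³ + 85/21y² + 206/21y + 8/7 → 0
  remainder 0.

S(f_1,h_4): lcm = xy³. S = 47/3xy² + 103/3xy + 4x - 6y³ - 25/2y².
  leading term xy²: subtract (47/6y)·f_1 from 47/3xy² + 103/3xy + 4x - 6y³ - 25/2y² → 65/6xy + 4x - 6y³ + 163/2y² + 1175/6y
  leading term xy: subtract (65/12)·f_1 from 65/6xy + 4x - 6y³ + 163/2y² + 1175/6y → -49/4x - 6y³ + 163/2y² + 1565/6y + 1625/12
  leading term x: subtract (-21/2)·h_3 from -49/4x - 6y³ + 163/2y² + 1565/6y + 1625/12 → -6y³ + 85y² + 206y + 24
  leading term y³: subtract (21)·h_4 from -6y³ + 85y² + 206y + 24 → 0
  remainder 0.

S(f_2,h_4): lcm = xy³. S = 29/2xy² + 103/3xy + 4x - ⅓y⁴ - 7/9y³ - 17/9y².
  leading term xy²: subtract (29/4y)·f_1 from 29/2xy² + 103/3xy + 4x - ⅓y⁴ - 7/9y³ - 17/9y² → 151/12xy + 4x - ⅓y⁴ - 7/9y³ + 766/9y² + 725/4y
  leading term xy: subtract (151/24)·f_1 from 151/12xy + 4x - ⅓y⁴ - 7/9y³ + 766/9y² + 725/4y → -119/8x - ⅓y⁴ - 7/9y³ + 766/9y² + 1027/4y + 3775/24
  leading term x: subtract (-51/4)·h_3 from -119/8x - ⅓y⁴ - 7/9y³ + 766/9y² + 1027/4y + 3775/24 → -⅓y⁴ - 7/9y³ + 3217/36y² + 1141/6y + 22
  leading term y⁴: subtract (7/6y)·h_4 from -⅓y⁴ - 7/9y³ + 3217/36y² + 1141/6y + 22 → -11/2y³ + 935/12y² + 1133/6y + 22
  leading term y³: subtract (77/4)·h_4 from -11/2y³ + 935/12y² + 1133/6y + 22 → 0
  remainder 0.

S(h_3,h_4): leading monomials are coprime, so the S-polynomial reduces to 0 (Buchberger's first criterion).
Every S-polynomial of the final basis reduces to 0, so we have a Gröbner basis.
Inter-reduce: drop elements whose leading term is divisible by another's, tail-reduce, and make monic.
Reduced Gröbner basis: {x + 2/7y² - 94/21y - 191/21, y³ - 85/6y² - 103/3y - 4}.

The lex basis is triangular: the last element involves only y. Solving y³ - 85/6y² - 103/3y - 4 = 0 gives y ∈ {-2, 97/12 - sqrt(9697)/12, 97/12 + sqrt(9697)/12}; substituting each value into the earlier elements determines the remaining variables.
  y = -2: the earlier basis element becomes x + 1 = 0, giving x = -1 — point (-1, -2).
  y = 97/12 - sqrt(9697)/12: the earlier basis element becomes x - 619/84 - sqrt(9697)/84 = 0, giving x = sqrt(9697)/84 + 619/84 — point (sqrt(9697)/84 + 619/84, 97/12 - sqrt(9697)/12).
  y = 97/12 + sqrt(9697)/12: the earlier basis element becomes x - 619/84 + sqrt(9697)/84 = 0, giving x = 619/84 - sqrt(9697)/84 — point (619/84 - sqrt(9697)/84, 97/12 + sqrt(9697)/12).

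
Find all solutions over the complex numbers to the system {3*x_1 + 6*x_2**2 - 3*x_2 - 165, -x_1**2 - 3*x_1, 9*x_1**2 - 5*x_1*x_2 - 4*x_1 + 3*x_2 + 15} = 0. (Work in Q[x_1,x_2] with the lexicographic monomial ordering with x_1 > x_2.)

Compute a lex Gröbner basis by Buchberger's algorithm.
f_1 = 3*x_1 + 6*x_2**2 - 3*x_2 - 165, LT = x_1.
f_2 = -x_1**2 - 3*x_1, LT = x_1**2.
f_3 = 9*x_1**2 - 5*x_1*x_2 - 4*x_1 + 3*x_2 + 15, LT = x_1**2.

S(f_1,f_2): lcm = x_1**2. S = 2*x_1*x_2**2 - x_1*x_2 - 58*x_1.
  leading term x_1*x_2**2: subtract (2/3*x_2**2)·f_1 from 2*x_1*x_2**2 - x_1*x_2 - 58*x_1 → -x_1*x_2 - 58*x_1 - 4*x_2**4 + 2*x_2**3 + 110*x_2**2
  leading term x_1*x_2: subtract (-1/3*x_2)·f_1 from -x_1*x_2 - 58*x_1 - 4*x_2**4 + 2*x_2**3 + 110*x_2**2 → -58*x_1 - 4*x_2**4 + 4*x_2**3 + 109*x_2**2 - 55*x_2
  leading term x_1: subtract (-58/3)·f_1 from -58*x_1 - 4*x_2**4 + 4*x_2**3 + 109*x_2**2 - 55*x_2 → -4*x_2**4 + 4*x_2**3 + 225*x_2**2 - 113*x_2 - 3190
  leading term x_2**4: no divisor's leading term divides it; move -4*x_2**4 to the remainder.
  leading term x_2**3: no divisor's leading term divides it; move 4*x_2**3 to the remainder.
  leading term x_2**2: no divisor's leading term divides it; move 225*x_2**2 to the remainder.
  leading term x_2: no divisor's leading term divides it; move -113*x_2 to the remainder.
  leading term 1: no divisor's leading term divides it; move -3190 to the remainder.
  remainder -4*x_2**4 + 4*x_2**3 + 225*x_2**2 - 113*x_2 - 3190 ≠ 0; add h_4 = -4*x_2**4 + 4*x_2**3 + 225*x_2**2 - 113*x_2 - 3190 to the basis.

S(f_1,f_3): lcm = x_1**2. S = 2*x_1*x_2**2 - 4/9*x_1*x_2 - 491/9*x_1 - 1/3*x_2 - 5/3.
  leading term x_1*x_2**2: subtract (2/3*x_2**2)·f_1 from 2*x_1*x_2**2 - 4/9*x_1*x_2 - 491/9*x_1 - 1/3*x_2 - 5/3 → -4/9*x_1*x_2 - 491/9*x_1 - 4*x_2**4 + 2*x_2**3 + 110*x_2**2 - 1/3*x_2 - 5/3
  leading term x_1*x_2: subtract (-4/27*x_2)·f_1 from -4/9*x_1*x_2 - 491/9*x_1 - 4*x_2**4 + 2*x_2**3 + 110*x_2**2 - 1/3*x_2 - 5/3 → -491/9*x_1 - 4*x_2**4 + 26/9*x_2**3 + 986/9*x_2**2 - 223/9*x_2 - 5/3
  leading term x_1: subtract (-491/27)·f_1 from -491/9*x_1 - 4*x_2**4 + 26/9*x_2**3 + 986/9*x_2**2 - 223/9*x_2 - 5/3 → -4*x_2**4 + 26/9*x_2**3 + 656/3*x_2**2 - 238/3*x_2 - 27020/9
  leading term x_2**4: subtract (1)·h_4 from -4*x_2**4 + 26/9*x_2**3 + 656/3*x_2**2 - 238/3*x_2 - 27020/9 → -10/9*x_2**3 - 19/3*x_2**2 + 101/3*x_2 + 1690/9
  leading term x_2**3: no divisor's leading term divides it; move -10/9*x_2**3 to the remainder.
  leading term x_2**2: no divisor's leading term divides it; move -19/3*x_2**2 to the remainder.
  leading term x_2: no divisor's leading term divides it; move 101/3*x_2 to the remainder.
  leading term 1: no divisor's leading term divides it; move 1690/9 to the remainder.
  remainder -10/9*x_2**3 - 19/3*x_2**2 + 101/3*x_2 + 1690/9 ≠ 0; add h_5 = -10/9*x_2**3 - 19/3*x_2**2 + 101/3*x_2 + 1690/9 to the basis.

S(h_4,h_5): lcm = x_2**4. S = -67/10*x_2**3 - 519/20*x_2**2 + 789/4*x_2 + 1595/2.
  leading term x_2**3: subtract (603/100)·h_5 from -67/10*x_2**3 - 519/20*x_2**2 + 789/4*x_2 + 1595/2 → 306/25*x_2**2 - 144/25*x_2 - 1674/5
  leading term x_2**2: no divisor's leading term divides it; move 306/25*x_2**2 to the remainder.
  leading term x_2: no divisor's leading term divides it; move -144/25*x_2 to the remainder.
  leading term 1: no divisor's leading term divides it; move -1674/5 to the remainder.
  remainder 306/25*x_2**2 - 144/25*x_2 - 1674/5 ≠ 0; add h_6 = 306/25*x_2**2 - 144/25*x_2 - 1674/5 to the basis.

S(h_4,h_6): lcm = x_2**4. S = -9/17*x_2**3 - 1965/68*x_2**2 + 113/4*x_2 + 1595/2.
  leading term x_2**3: subtract (81/170)·h_5 from -9/17*x_2**3 - 1965/68*x_2**2 + 113/4*x_2 + 1595/2 → -8799/340*x_2**2 + 4151/340*x_2 + 24073/34
  leading term x_2**2: subtract (-14665/6936)·h_6 from -8799/340*x_2**2 + 4151/340*x_2 + 24073/34 → 35/1156*x_2 + 175/1156
  leading term x_2: no divisor's leading term divides it; move 35/1156*x_2 to the remainder.
  leading term 1: no divisor's leading term divides it; move 175/1156 to the remainder.
  remainder 35/1156*x_2 + 175/1156 ≠ 0; add h_7 = 35/1156*x_2 + 175/1156 to the basis.

The other S-polynomials (S(f_2,f_3), S(f_1,h_4), S(f_2,h_4), S(f_3,h_4), S(f_1,h_5), S(f_2,h_5), S(f_3,h_5), S(f_1,h_6), S(f_2,h_6), S(f_3,h_6), S(h_5,h_6), S(f_1,h_7), S(f_2,h_7), S(f_3,h_7), S(h_4,h_7), S(h_5,h_7), S(h_6,h_7)) all reduce to 0 modulo the current basis, so we have a Gröbner basis.
Inter-reduce: drop elements whose leading term is divisible by another's, tail-reduce, and make monic.
Reduced Gröbner basis: {x_1, x_2 + 5}.

A lex Gröbner basis eliminates variables successively. Here x_2 + 5 depends only on x_2, with roots {-5}; lifting each root through the earlier basis elements recovers the full solutions.
  x_2 = -5: the earlier basis element becomes x_1 = 0, giving x_1 = 0 — point (0, -5).
Each listed point satisfies every original equation (direct substitution).
This is the nonlinear analogue of row-reducing a linear system.

{(0, -5)}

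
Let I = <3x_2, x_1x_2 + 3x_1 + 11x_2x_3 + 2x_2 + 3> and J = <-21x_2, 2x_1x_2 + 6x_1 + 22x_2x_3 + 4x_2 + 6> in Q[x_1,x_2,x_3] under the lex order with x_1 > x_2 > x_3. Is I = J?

For a fixed monomial order, each ideal has a unique reduced Gröbner basis; comparing bases decides equality.
Buchberger on the first generating set:
f_1 = 3x_2, LT = x_2.
f_2 = x_1x_2 + 3x_1 + 11x_2x_3 + 2x_2 + 3, LT = x_1x_2.

S(f_1,f_2): lcm = x_1x_2. S = -3x_1 - 11x_2x_3 - 2x_2 - 3.
  leading term x_1: no divisor's leading term divides it; move -3x_1 to the remainder.
  leading term x_2x_3: subtract (-\tfrac{11}{3}x_3)·f_1 from -11x_2x_3 - 2x_2 - 3 → -2x_2 - 3
  leading term x_2: subtract (-\tfrac{2}{3})·f_1 from -2x_2 - 3 → -3
  leading term 1: no divisor's leading term divides it; move -3 to the remainder.
  remainder -3x_1 - 3 ≠ 0; add g_3 = -3x_1 - 3 to the basis.

S(f_1,g_3): leading monomials are coprime, so the S-polynomial reduces to 0 (Buchberger's first criterion).
S(f_2,g_3): lcm = x_1x_2. S = 3x_1 + 11x_2x_3 + x_2 + 3.
  leading term x_1: subtract (-1)·g_3 from 3x_1 + 11x_2x_3 + x_2 + 3 → 11x_2x_3 + x_2
  leading term x_2x_3: subtract (\tfrac{11}{3}x_3)·f_1 from 11x_2x_3 + x_2 → x_2
  leading term x_2: subtract (\tfrac{1}{3})·f_1 from x_2 → 0
  remainder 0.

Every S-polynomial of the final basis reduces to 0, so we have a Gröbner basis.
Inter-reduce: drop elements whose leading term is divisible by another's, tail-reduce, and make monic.
Reduced Gröbner basis: {x_1 + 1, x_2}.

Buchberger on the second generating set:
h_1 = -21x_2, LT = x_2.
h_2 = 2x_1x_2 + 6x_1 + 22x_2x_3 + 4x_2 + 6, LT = x_1x_2.

S(h_1,h_2): lcm = x_1x_2. S = -3x_1 - 11x_2x_3 - 2x_2 - 3.
  leading term x_1: no divisor's leading term divides it; move -3x_1 to the remainder.
  leading term x_2x_3: subtract (\tfrac{11}{21}x_3)·h_1 from -11x_2x_3 - 2x_2 - 3 → -2x_2 - 3
  leading term x_2: subtract (\tfrac{2}{21})·h_1 from -2x_2 - 3 → -3
  leading term 1: no divisor's leading term divides it; move -3 to the remainder.
  remainder -3x_1 - 3 ≠ 0; add k_3 = -3x_1 - 3 to the basis.

S(h_1,k_3): leading monomials are coprime, so the S-polynomial reduces to 0 (Buchberger's first criterion).
S(h_2,k_3): lcm = x_1x_2. S = 3x_1 + 11x_2x_3 + x_2 + 3.
  leading term x_1: subtract (-1)·k_3 from 3x_1 + 11x_2x_3 + x_2 + 3 → 11x_2x_3 + x_2
  leading term x_2x_3: subtract (-\tfrac{11}{21}x_3)·h_1 from 11x_2x_3 + x_2 → x_2
  leading term x_2: subtract (-\tfrac{1}{21})·h_1 from x_2 → 0
  remainder 0.

Every S-polynomial of the final basis reduces to 0, so we have a Gröbner basis.
Inter-reduce: drop elements whose leading term is divisible by another's, tail-reduce, and make monic.
Reduced Gröbner basis: {x_1 + 1, x_2}.

These coincide, so the ideals are equal.

Yes, the ideals are equal.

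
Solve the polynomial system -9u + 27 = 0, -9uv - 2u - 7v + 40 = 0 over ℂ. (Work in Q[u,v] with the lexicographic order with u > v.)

{(3, 1)}

Compute a lex Gröbner basis by Buchberger's algorithm.
f_1 = -9u + 27, LT = u.
f_2 = -9uv - 2u - 7v + 40, LT = uv.

S(f_1,f_2): lcm = uv. S = -2/9u - 34/9v + 40/9.
  reduce S modulo (f_1, f_2):
  remainder -34/9v + 34/9 ≠ 0; add h_3 = -34/9v + 34/9 to the basis.

The other S-polynomials (S(f_1,h_3), S(f_2,h_3)) all reduce to 0 modulo the current basis, so we have a Gröbner basis.
Inter-reduce: drop elements whose leading term is divisible by another's, tail-reduce, and make monic.
Reduced Gröbner basis: {u - 3, v - 1}.

The lex basis is triangular: the last element involves only v. Solving v - 1 = 0 gives v ∈ {1}; substituting each value into the earlier elements determines the remaining variables.
  v = 1: the earlier basis element becomes u - 3 = 0, giving u = 3 — point (3, 1).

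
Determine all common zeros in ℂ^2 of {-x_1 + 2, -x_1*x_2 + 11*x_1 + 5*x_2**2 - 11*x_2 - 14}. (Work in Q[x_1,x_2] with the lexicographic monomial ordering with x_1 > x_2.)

{(2, 1), (2, 8/5)}

Compute a lex Gröbner basis by Buchberger's algorithm.
f_1 = -x_1 + 2, LT = x_1.
f_2 = -x_1*x_2 + 11*x_1 + 5*x_2**2 - 11*x_2 - 14, LT = x_1*x_2.

S(f_1,f_2): lcm = x_1*x_2. S = 11*x_1 + 5*x_2**2 - 13*x_2 - 14.
  leading term x_1: subtract (-11)·f_1 from 11*x_1 + 5*x_2**2 - 13*x_2 - 14 → 5*x_2**2 - 13*x_2 + 8
  leading term x_2**2: no divisor's leading term divides it; move 5*x_2**2 to the remainder.
  leading term x_2: no divisor's leading term divides it; move -13*x_2 to the remainder.
  leading term 1: no divisor's leading term divides it; move 8 to the remainder.
  remainder 5*x_2**2 - 13*x_2 + 8 ≠ 0; add h_3 = 5*x_2**2 - 13*x_2 + 8 to the basis.

The other S-polynomials (S(f_1,h_3), S(f_2,h_3)) all reduce to 0 modulo the current basis, so we have a Gröbner basis.
Inter-reduce: drop elements whose leading term is divisible by another's, tail-reduce, and make monic.
Reduced Gröbner basis: {x_1 - 2, x_2**2 - 13/5*x_2 + 8/5}.

From the last basis element, x_2**2 - 13/5*x_2 + 8/5 = 0, so x_2 takes values in {1, 8/5}. Each choice, substituted upward through the basis, yields the corresponding point(s) of the solution set.
  x_2 = 1: the earlier basis element becomes x_1 - 2 = 0, giving x_1 = 2 — point (2, 1).
  x_2 = 8/5: the earlier basis element becomes x_1 - 2 = 0, giving x_1 = 2 — point (2, 8/5).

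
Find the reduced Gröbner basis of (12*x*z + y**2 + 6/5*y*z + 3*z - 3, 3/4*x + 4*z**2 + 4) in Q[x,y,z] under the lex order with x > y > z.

f_1 = 12*x*z + y**2 + 6/5*y*z + 3*z - 3, LT = x*z.
f_2 = 3/4*x + 4*z**2 + 4, LT = x.

S(f_1,f_2): lcm = x*z. S = 1/12*y**2 + 1/10*y*z - 16/3*z**3 - 61/12*z - 1/4.
  leading term y**2: no divisor's leading term divides it; move 1/12*y**2 to the remainder.
  leading term y*z: no divisor's leading term divides it; move 1/10*y*z to the remainder.
  leading term z**3: no divisor's leading term divides it; move -16/3*z**3 to the remainder.
  leading term z: no divisor's leading term divides it; move -61/12*z to the remainder.
  leading term 1: no divisor's leading term divides it; move -1/4 to the remainder.
  remainder 1/12*y**2 + 1/10*y*z - 16/3*z**3 - 61/12*z - 1/4 ≠ 0; add g_3 = 1/12*y**2 + 1/10*y*z - 16/3*z**3 - 61/12*z - 1/4 to the basis.

The other S-polynomials (S(f_1,g_3), S(f_2,g_3)) all reduce to 0 modulo the current basis, so we have a Gröbner basis.
Inter-reduce: drop elements whose leading term is divisible by another's, tail-reduce, and make monic.

G = {x + 16/3*z**2 + 16/3, y**2 + 6/5*y*z - 64*z**3 - 61*z - 3}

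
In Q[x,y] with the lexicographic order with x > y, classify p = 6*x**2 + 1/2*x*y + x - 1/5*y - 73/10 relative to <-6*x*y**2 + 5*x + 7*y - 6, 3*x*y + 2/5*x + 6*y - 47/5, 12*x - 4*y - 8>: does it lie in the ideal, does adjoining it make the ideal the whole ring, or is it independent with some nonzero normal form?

6*x**2 + 1/2*x*y + x - 1/5*y - 73/10 lies in I (it reduces to 0).

First compute the reduced Gröbner basis of I by Buchberger's algorithm.
f_1 = -6*x*y**2 + 5*x + 7*y - 6, LT = x*y**2.
f_2 = 3*x*y + 2/5*x + 6*y - 47/5, LT = x*y.
f_3 = 12*x - 4*y - 8, LT = x.

S(f_1,f_2): lcm = x*y**2. S = -2/15*x*y - 5/6*x - 2*y**2 + 59/30*y + 1.
  leading term x*y: subtract (-2/45)·f_2 from -2/15*x*y - 5/6*x - 2*y**2 + 59/30*y + 1 → -367/450*x - 2*y**2 + 67/30*y + 131/225
  leading term x: subtract (-367/5400)·f_3 from -367/450*x - 2*y**2 + 67/30*y + 131/225 → -2*y**2 + 1324/675*y + 26/675
  leading term y**2: no divisor's leading term divides it; move -2*y**2 to the remainder.
  leading term y: no divisor's leading term divides it; move 1324/675*y to the remainder.
  leading term 1: no divisor's leading term divides it; move 26/675 to the remainder.
  remainder -2*y**2 + 1324/675*y + 26/675 ≠ 0; add h_4 = -2*y**2 + 1324/675*y + 26/675 to the basis.

S(f_1,f_3): lcm = x*y**2. S = -5/6*x + 1/3*y**3 + 2/3*y**2 - 7/6*y + 1.
  leading term x: subtract (-5/72)·f_3 from -5/6*x + 1/3*y**3 + 2/3*y**2 - 7/6*y + 1 → 1/3*y**3 + 2/3*y**2 - 13/9*y + 4/9
  leading term y**3: subtract (-1/6*y)·h_4 from 1/3*y**3 + 2/3*y**2 - 13/9*y + 4/9 → 2012/2025*y**2 - 2912/2025*y + 4/9
  leading term y**2: subtract (-1006/2025)·h_4 from 2012/2025*y**2 - 2912/2025*y + 4/9 → -633656/1366875*y + 633656/1366875
  leading term y: no divisor's leading term divides it; move -633656/1366875*y to the remainder.
  leading term 1: no divisor's leading term divides it; move 633656/1366875 to the remainder.
  remainder -633656/1366875*y + 633656/1366875 ≠ 0; add h_5 = -633656/1366875*y + 633656/1366875 to the basis.

The other S-polynomials (S(f_2,f_3), S(f_1,h_4), S(f_2,h_4), S(f_3,h_4), S(f_1,h_5), S(f_2,h_5), S(f_3,h_5), S(h_4,h_5)) all reduce to 0 modulo the current basis, so we have a Gröbner basis.
Inter-reduce: drop elements whose leading term is divisible by another's, tail-reduce, and make monic.
Reduced Gröbner basis: {x - 1, y - 1}.
Label its elements g_1 = x - 1, g_2 = y - 1.

Reduce p = 6*x**2 + 1/2*x*y + x - 1/5*y - 73/10 modulo G:
  leading term x**2: subtract (6*x)·g_1 from 6*x**2 + 1/2*x*y + x - 1/5*y - 73/10 → 1/2*x*y + 7*x - 1/5*y - 73/10
  leading term x*y: subtract (1/2*y)·g_1 from 1/2*x*y + 7*x - 1/5*y - 73/10 → 7*x + 3/10*y - 73/10
  leading term x: subtract (7)·g_1 from 7*x + 3/10*y - 73/10 → 3/10*y - 3/10
  leading term y: subtract (3/10)·g_2 from 3/10*y - 3/10 → 0
  normal form = 0.
Since the normal form is 0, p ∈ I.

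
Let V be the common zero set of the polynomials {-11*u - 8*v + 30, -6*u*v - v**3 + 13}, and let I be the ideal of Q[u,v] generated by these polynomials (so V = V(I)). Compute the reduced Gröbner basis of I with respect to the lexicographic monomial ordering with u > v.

G = {u + 8/11*v - 30/11, v**3 - 48/11*v**2 + 180/11*v - 13}

f_1 = -11*u - 8*v + 30, LT = u.
f_2 = -6*u*v - v**3 + 13, LT = u*v.

S(f_1,f_2): lcm = u*v. S = -1/6*v**3 + 8/11*v**2 - 30/11*v + 13/6.
  leading term v**3: no divisor's leading term divides it; move -1/6*v**3 to the remainder.
  leading term v**2: no divisor's leading term divides it; move 8/11*v**2 to the remainder.
  leading term v: no divisor's leading term divides it; move -30/11*v to the remainder.
  leading term 1: no divisor's leading term divides it; move 13/6 to the remainder.
  remainder -1/6*v**3 + 8/11*v**2 - 30/11*v + 13/6 ≠ 0; add g_3 = -1/6*v**3 + 8/11*v**2 - 30/11*v + 13/6 to the basis.

The other S-polynomials (S(f_1,g_3), S(f_2,g_3)) all reduce to 0 modulo the current basis, so we have a Gröbner basis.
Inter-reduce: drop elements whose leading term is divisible by another's, tail-reduce, and make monic.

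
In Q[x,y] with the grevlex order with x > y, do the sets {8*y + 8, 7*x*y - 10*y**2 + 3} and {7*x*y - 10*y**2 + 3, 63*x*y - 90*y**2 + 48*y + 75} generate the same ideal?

Since reduced Gröbner bases are canonical representatives of ideals under a given ordering, it suffices to compute and compare them.
Buchberger on the first generating set:
f_1 = 8*y + 8, LT = y.
f_2 = 7*x*y - 10*y**2 + 3, LT = x*y.

S(f_1,f_2): lcm = x*y. S = 10/7*y**2 + x - 3/7.
  leading term y**2: subtract (5/28*y)·f_1 from 10/7*y**2 + x - 3/7 → x - 10/7*y - 3/7
  leading term x: no divisor's leading term divides it; move x to the remainder.
  leading term y: subtract (-5/28)·f_1 from -10/7*y - 3/7 → 1
  leading term 1: no divisor's leading term divides it; move 1 to the remainder.
  remainder x + 1 ≠ 0; add g_3 = x + 1 to the basis.

The other S-polynomials (S(f_1,g_3), S(f_2,g_3)) all reduce to 0 modulo the current basis, so we have a Gröbner basis.
Inter-reduce: drop elements whose leading term is divisible by another's, tail-reduce, and make monic.
Reduced Gröbner basis: {x + 1, y + 1}.

Buchberger on the second generating set:
h_1 = 7*x*y - 10*y**2 + 3, LT = x*y.
h_2 = 63*x*y - 90*y**2 + 48*y + 75, LT = x*y.

S(h_1,h_2): lcm = x*y. S = -16/21*y - 16/21.
  leading term y: no divisor's leading term divides it; move -16/21*y to the remainder.
  leading term 1: no divisor's leading term divides it; move -16/21 to the remainder.
  remainder -16/21*y - 16/21 ≠ 0; add k_3 = -16/21*y - 16/21 to the basis.

S(h_1,k_3): lcm = x*y. S = -10/7*y**2 - x + 3/7.
  leading term y**2: subtract (15/8*y)·k_3 from -10/7*y**2 - x + 3/7 → -x + 10/7*y + 3/7
  leading term x: no divisor's leading term divides it; move -x to the remainder.
  leading term y: subtract (-15/8)·k_3 from 10/7*y + 3/7 → -1
  leading term 1: no divisor's leading term divides it; move -1 to the remainder.
  remainder -x - 1 ≠ 0; add k_4 = -x - 1 to the basis.

The other S-polynomials (S(h_2,k_3), S(h_1,k_4), S(h_2,k_4), S(k_3,k_4)) all reduce to 0 modulo the current basis, so we have a Gröbner basis.
Inter-reduce: drop elements whose leading term is divisible by another's, tail-reduce, and make monic.
Reduced Gröbner basis: {x + 1, y + 1}.

Same reduced basis, so the two generating sets span the same ideal.

Yes, the ideals are equal.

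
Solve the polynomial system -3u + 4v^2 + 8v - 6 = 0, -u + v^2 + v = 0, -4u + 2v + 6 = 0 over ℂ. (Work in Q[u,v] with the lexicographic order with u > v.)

{(2, 1)}

Compute a lex Gröbner basis by Buchberger's algorithm.
f_1 = -3u + 4v^2 + 8v - 6, LT = u.
f_2 = -u + v^2 + v, LT = u.
f_3 = -4u + 2v + 6, LT = u.

S(f_1,f_2): lcm = u. S = -1/3v^2 - 5/3v + 2.
  leading term v^2: no divisor's leading term divides it; move -1/3v^2 to the remainder.
  leading term v: no divisor's leading term divides it; move -5/3v to the remainder.
  leading term 1: no divisor's leading term divides it; move 2 to the remainder.
  remainder -1/3v^2 - 5/3v + 2 ≠ 0; add h_4 = -1/3v^2 - 5/3v + 2 to the basis.

S(f_1,f_3): lcm = u. S = -4/3v^2 - 13/6v + 7/2.
  leading term v^2: subtract (4)·h_4 from -4/3v^2 - 13/6v + 7/2 → 9/2v - 9/2
  leading term v: no divisor's leading term divides it; move 9/2v to the remainder.
  leading term 1: no divisor's leading term divides it; move -9/2 to the remainder.
  remainder 9/2v - 9/2 ≠ 0; add h_5 = 9/2v - 9/2 to the basis.

The other S-polynomials (S(f_2,f_3), S(f_1,h_4), S(f_2,h_4), S(f_3,h_4), S(f_1,h_5), S(f_2,h_5), S(f_3,h_5), S(h_4,h_5)) all reduce to 0 modulo the current basis, so we have a Gröbner basis.
Inter-reduce: drop elements whose leading term is divisible by another's, tail-reduce, and make monic.
Reduced Gröbner basis: {u - 2, v - 1}.

Elimination: the polynomial v - 1 lies in the elimination ideal for v, so v ∈ {1}. For each such v, the remaining basis elements (now univariate) give the rest of the solution.
  v = 1: the earlier basis element becomes u - 2 = 0, giving u = 2 — point (2, 1).
Each listed point satisfies every original equation (direct substitution).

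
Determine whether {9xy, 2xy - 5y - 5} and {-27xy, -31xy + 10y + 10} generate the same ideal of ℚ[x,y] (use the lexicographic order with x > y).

Since reduced Gröbner bases are canonical representatives of ideals under a given ordering, it suffices to compute and compare them.
Buchberger on the first generating set:
f_1 = 9xy, LT = xy.
f_2 = 2xy - 5y - 5, LT = xy.

S(f_1,f_2): lcm = xy. S = 5/2y + 5/2.
  reduce S modulo (f_1, f_2):
  remainder 5/2y + 5/2 ≠ 0; add g_3 = 5/2y + 5/2 to the basis.

S(f_1,g_3): lcm = xy. S = -x.
  reduce S modulo (f_1, f_2, g_3):
  remainder -x ≠ 0; add g_4 = -x to the basis.

The other S-polynomials (S(f_2,g_3), S(f_1,g_4), S(f_2,g_4), S(g_3,g_4)) all reduce to 0 modulo the current basis, so we have a Gröbner basis.
Inter-reduce: drop elements whose leading term is divisible by another's, tail-reduce, and make monic.
Reduced Gröbner basis: {x, y + 1}.

Buchberger on the second generating set:
h_1 = -27xy, LT = xy.
h_2 = -31xy + 10y + 10, LT = xy.

S(h_1,h_2): lcm = xy. S = 10/31y + 10/31.
  reduce S modulo (h_1, h_2):
  remainder 10/31y + 10/31 ≠ 0; add k_3 = 10/31y + 10/31 to the basis.

S(h_1,k_3): lcm = xy. S = -x.
  reduce S modulo (h_1, h_2, k_3):
  remainder -x ≠ 0; add k_4 = -x to the basis.

The other S-polynomials (S(h_2,k_3), S(h_1,k_4), S(h_2,k_4), S(k_3,k_4)) all reduce to 0 modulo the current basis, so we have a Gröbner basis.
Inter-reduce: drop elements whose leading term is divisible by another's, tail-reduce, and make monic.
Reduced Gröbner basis: {x, y + 1}.

The two bases agree; hence the ideals are identical.

Yes, the ideals are equal.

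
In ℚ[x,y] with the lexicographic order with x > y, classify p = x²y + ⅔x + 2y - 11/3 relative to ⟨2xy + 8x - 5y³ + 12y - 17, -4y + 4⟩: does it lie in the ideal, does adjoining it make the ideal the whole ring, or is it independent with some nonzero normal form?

First compute the reduced Gröbner basis of I by Buchberger's algorithm.
f_1 = 2xy + 8x - 5y³ + 12y - 17, LT = xy.
f_2 = -4y + 4, LT = y.

S(f_1,f_2): lcm = xy. S = 5x - 5/2y³ + 6y - 17/2.
  reduce S modulo (f_1, f_2):
  remainder 5x - 5 ≠ 0; add h_3 = 5x - 5 to the basis.

The other S-polynomials (S(f_1,h_3), S(f_2,h_3)) all reduce to 0 modulo the current basis, so we have a Gröbner basis.
Inter-reduce: drop elements whose leading term is divisible by another's, tail-reduce, and make monic.
Reduced Gröbner basis: {x - 1, y - 1}.
Label its elements g_1 = x - 1, g_2 = y - 1.

Reduce p = x²y + ⅔x + 2y - 11/3 modulo G:
  leading term x²y: subtract (xy)·g_1 from x²y + ⅔x + 2y - 11/3 → xy + ⅔x + 2y - 11/3
  leading term xy: subtract (y)·g_1 from xy + ⅔x + 2y - 11/3 → ⅔x + 3y - 11/3
  leading term x: subtract (⅔)·g_1 from ⅔x + 3y - 11/3 → 3y - 3
  leading term y: subtract (3)·g_2 from 3y - 3 → 0
  normal form = 0.
Since the normal form is 0, p ∈ I.

x²y + ⅔x + 2y - 11/3 lies in I (it reduces to 0).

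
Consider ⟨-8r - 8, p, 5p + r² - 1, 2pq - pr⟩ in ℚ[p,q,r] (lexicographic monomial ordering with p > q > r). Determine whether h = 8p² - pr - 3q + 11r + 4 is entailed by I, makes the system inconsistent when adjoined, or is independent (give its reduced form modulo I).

8p² - pr - 3q + 11r + 4 is independent of I; its normal form modulo I is -3q - 7.

First compute the reduced Gröbner basis of I by Buchberger's algorithm.
f_1 = -8r - 8, LT = r.
f_2 = p, LT = p.
f_3 = 5p + r² - 1, LT = p.
f_4 = 2pq - pr, LT = pq.

The S-polynomials (S(f_1,f_2), S(f_1,f_3), S(f_1,f_4), S(f_2,f_3), S(f_2,f_4), S(f_3,f_4)) all reduce to 0 modulo the current basis, so we have a Gröbner basis.
Inter-reduce: drop elements whose leading term is divisible by another's, tail-reduce, and make monic.
Reduced Gröbner basis: {p, r + 1}.
Label its elements g_1 = p, g_2 = r + 1.

Reduce h = 8p² - pr - 3q + 11r + 4 modulo G:
  leading term p²: subtract (8p)·g_1 from 8p² - pr - 3q + 11r + 4 → -pr - 3q + 11r + 4
  leading term pr: subtract (-r)·g_1 from -pr - 3q + 11r + 4 → -3q + 11r + 4
  leading term q: no divisor's leading term divides it; move -3q to the remainder.
  leading term r: subtract (11)·g_2 from 11r + 4 → -7
  leading term 1: no divisor's leading term divides it; move -7 to the remainder.
  normal form = -3q - 7.
The normal form is nonzero, so h ∉ I. Since h minus its normal form lies in I, I + (h) = I + (n) where n = -3q - 7; decide whether this ideal is the whole ring.
Run Buchberger on G together with n (pairs among the g_i already reduce to 0 since G is a Gröbner basis):
g_1 = p, LT = p.
g_2 = r + 1, LT = r.
n = -3q - 7, LT = q.

The S-polynomials (S(g_1,g_2), S(g_1,n), S(g_2,n)) all reduce to 0 modulo the current basis, so we have a Gröbner basis.
Inter-reduce: drop elements whose leading term is divisible by another's, tail-reduce, and make monic.
Reduced Gröbner basis: {p, q + 7/3, r + 1}.
The reduced Gröbner basis of I + (h) is {p, q + 7/3, r + 1} ≠ {1}, a proper ideal, so the enlarged system stays consistent: h is independent of I, with normal form -3q - 7.

Ideal membership is decidable via reduction modulo a Gröbner basis.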